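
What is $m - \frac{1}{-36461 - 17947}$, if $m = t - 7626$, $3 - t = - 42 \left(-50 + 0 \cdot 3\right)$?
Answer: $- \frac{529008983}{54408} \approx -9723.0$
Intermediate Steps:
$t = -2097$ ($t = 3 - - 42 \left(-50 + 0 \cdot 3\right) = 3 - - 42 \left(-50 + 0\right) = 3 - \left(-42\right) \left(-50\right) = 3 - 2100 = -2097$)
$m = -9723$ ($m = -2097 - 7626 = -9723$)
$m - \frac{1}{-36461 - 17947} = -9723 - \frac{1}{-36461 - 17947} = -9723 - \frac{1}{-54408} = -9723 - - \frac{1}{54408} = -9723 + \frac{1}{54408} = - \frac{529008983}{54408}$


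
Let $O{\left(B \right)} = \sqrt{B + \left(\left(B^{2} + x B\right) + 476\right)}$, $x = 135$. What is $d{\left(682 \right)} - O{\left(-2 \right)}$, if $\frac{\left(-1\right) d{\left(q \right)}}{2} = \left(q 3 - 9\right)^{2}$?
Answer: $-8298738 - 4 \sqrt{13} \approx -8.2988 \cdot 10^{6}$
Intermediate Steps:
$d{\left(q \right)} = - 2 \left(-9 + 3 q\right)^{2}$ ($d{\left(q \right)} = - 2 \left(q 3 - 9\right)^{2} = - 2 \left(3 q - 9\right)^{2} = - 2 \left(-9 + 3 q\right)^{2}$)
$O{\left(B \right)} = \sqrt{476 + B^{2} + 136 B}$ ($O{\left(B \right)} = \sqrt{B + \left(\left(B^{2} + 135 B\right) + 476\right)} = \sqrt{B + \left(476 + B^{2} + 135 B\right)} = \sqrt{476 + B^{2} + 136 B}$)
$d{\left(682 \right)} - O{\left(-2 \right)} = - 18 \left(-3 + 682\right)^{2} - \sqrt{476 + \left(-2\right)^{2} + 136 \left(-2\right)} = - 18 \cdot 679^{2} - \sqrt{476 + 4 - 272} = \left(-18\right) 461041 - \sqrt{208} = -8298738 - 4 \sqrt{13}$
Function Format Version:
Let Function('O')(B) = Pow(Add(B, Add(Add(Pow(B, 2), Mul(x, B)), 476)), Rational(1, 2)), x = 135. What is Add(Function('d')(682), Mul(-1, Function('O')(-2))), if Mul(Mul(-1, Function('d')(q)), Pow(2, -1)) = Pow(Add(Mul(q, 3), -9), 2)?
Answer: Add(-8298738, Mul(-4, Pow(13, Rational(1, 2)))) ≈ -8.2988e+6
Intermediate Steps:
Function('d')(q) = Mul(-2, Pow(Add(-9, Mul(3, q)), 2)) (Function('d')(q) = Mul(-2, Pow(Add(Mul(q, 3), -9), 2)) = Mul(-2, Pow(Add(Mul(3, q), -9), 2)) = Mul(-2, Pow(Add(-9, Mul(3, q)), 2)))
Function('O')(B) = Pow(Add(476, Pow(B, 2), Mul(136, B)), Rational(1, 2)) (Function('O')(B) = Pow(Add(B, Add(Add(Pow(B, 2), Mul(135, B)), 476)), Rational(1, 2)) = Pow(Add(B, Add(476, Pow(B, 2), Mul(135, B))), Rational(1, 2)) = Pow(Add(476, Pow(B, 2), Mul(136, B)), Rational(1, 2)))
Add(Function('d')(682), Mul(-1, Function('O')(-2))) = Add(Mul(-18, Pow(Add(-3, 682), 2)), Mul(-1, Pow(Add(476, Pow(-2, 2), Mul(136, -2)), Rational(1, 2)))) = Add(Mul(-18, Pow(679, 2)), Mul(-1, Pow(Add(476, 4, -272), Rational(1, 2)))) = Add(Mul(-18, 461041), Mul(-1, Pow(208, Rational(1, 2)))) = Add(-8298738, Mul(-1, Mul(4, Pow(13, Rational(1, 2))))) = Add(-8298738, Mul(-4, Pow(13, Rational(1, 2))))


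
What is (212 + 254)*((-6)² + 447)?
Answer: 225078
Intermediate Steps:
(212 + 254)*((-6)² + 447) = 466*(36 + 447) = 466*483 = 225078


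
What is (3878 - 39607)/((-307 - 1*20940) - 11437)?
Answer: 35729/32684 ≈ 1.0932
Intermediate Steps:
(3878 - 39607)/((-307 - 1*20940) - 11437) = -35729/((-307 - 20940) - 11437) = -35729/(-21247 - 11437) = -35729/(-32684) = -35729*(-1/32684) = 35729/32684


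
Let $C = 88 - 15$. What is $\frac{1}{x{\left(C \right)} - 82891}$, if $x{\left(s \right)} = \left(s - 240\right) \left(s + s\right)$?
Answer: $- \frac{1}{107273} \approx -9.322 \cdot 10^{-6}$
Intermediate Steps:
$C = 73$
$x{\left(s \right)} = 2 s \left(-240 + s\right)$ ($x{\left(s \right)} = \left(-240 + s\right) 2 s = 2 s \left(-240 + s\right)$)
$\frac{1}{x{\left(C \right)} - 82891} = \frac{1}{2 \cdot 73 \left(-240 + 73\right) - 82891} = \frac{1}{2 \cdot 73 \left(-167\right) - 82891} = \frac{1}{-24382 - 82891} = \frac{1}{-107273} = - \frac{1}{107273}$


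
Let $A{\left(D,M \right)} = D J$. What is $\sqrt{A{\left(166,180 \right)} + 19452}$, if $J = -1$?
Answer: $\sqrt{19286} \approx 138.87$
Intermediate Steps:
$A{\left(D,M \right)} = - D$ ($A{\left(D,M \right)} = D \left(-1\right) = - D$)
$\sqrt{A{\left(166,180 \right)} + 19452} = \sqrt{\left(-1\right) 166 + 19452} = \sqrt{-166 + 19452} = \sqrt{19286}$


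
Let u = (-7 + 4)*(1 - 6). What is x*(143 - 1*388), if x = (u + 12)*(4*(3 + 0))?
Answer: -79380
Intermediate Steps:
u = 15 (u = -3*(-5) = 15)
x = 324 (x = (15 + 12)*(4*(3 + 0)) = 27*(4*3) = 27*12 = 324)
x*(143 - 1*388) = 324*(143 - 1*388) = 324*(143 - 388) = 324*(-245) = -79380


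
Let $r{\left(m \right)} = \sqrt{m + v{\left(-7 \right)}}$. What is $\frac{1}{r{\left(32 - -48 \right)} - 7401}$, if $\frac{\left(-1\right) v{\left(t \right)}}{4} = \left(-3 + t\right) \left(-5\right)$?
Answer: $- \frac{2467}{18258307} - \frac{2 i \sqrt{30}}{54774921} \approx -0.00013512 - 1.9999 \cdot 10^{-7} i$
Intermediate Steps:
$v{\left(t \right)} = -60 + 20 t$ ($v{\left(t \right)} = - 4 \left(-3 + t\right) \left(-5\right) = - 4 \left(15 - 5 t\right) = -60 + 20 t$)
$r{\left(m \right)} = \sqrt{-200 + m}$ ($r{\left(m \right)} = \sqrt{m + \left(-60 + 20 \left(-7\right)\right)} = \sqrt{m - 200} = \sqrt{-200 + m}$)
$\frac{1}{r{\left(32 - -48 \right)} - 7401} = \frac{1}{\sqrt{-200 + \left(32 - -48\right)} - 7401} = \frac{1}{\sqrt{-200 + \left(32 + 48\right)} - 7401} = \frac{1}{\sqrt{-200 + 80} - 7401} = \frac{1}{\sqrt{-120} - 7401} = \frac{1}{2 i \sqrt{30} - 7401} = \frac{1}{-7401 + 2 i \sqrt{30}}$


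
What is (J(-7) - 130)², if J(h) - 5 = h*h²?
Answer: 219024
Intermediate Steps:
J(h) = 5 + h³ (J(h) = 5 + h*h² = 5 + h³)
(J(-7) - 130)² = ((5 + (-7)³) - 130)² = ((5 - 343) - 130)² = (-338 - 130)² = (-468)² = 219024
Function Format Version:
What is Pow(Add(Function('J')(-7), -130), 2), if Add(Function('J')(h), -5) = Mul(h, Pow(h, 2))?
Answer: 219024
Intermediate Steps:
Function('J')(h) = Add(5, Pow(h, 3)) (Function('J')(h) = Add(5, Mul(h, Pow(h, 2))) = Add(5, Pow(h, 3)))
Pow(Add(Function('J')(-7), -130), 2) = Pow(Add(Add(5, Pow(-7, 3)), -130), 2) = Pow(Add(Add(5, -343), -130), 2) = Pow(Add(-338, -130), 2) = Pow(-468, 2) = 219024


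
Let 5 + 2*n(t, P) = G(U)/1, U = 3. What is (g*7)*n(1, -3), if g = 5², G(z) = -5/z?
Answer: -1750/3 ≈ -583.33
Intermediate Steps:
n(t, P) = -10/3 (n(t, P) = -5/2 + (-5/3/1)/2 = -5/2 + (-5*⅓*1)/2 = -5/2 + (-5/3*1)/2 = -5/2 + (½)*(-5/3) = -5/2 - ⅚ = -10/3)
g = 25
(g*7)*n(1, -3) = (25*7)*(-10/3) = 175*(-10/3) = -1750/3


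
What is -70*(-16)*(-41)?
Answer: -45920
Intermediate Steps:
-70*(-16)*(-41) = -35*(-32)*(-41) = 1120*(-41) = -45920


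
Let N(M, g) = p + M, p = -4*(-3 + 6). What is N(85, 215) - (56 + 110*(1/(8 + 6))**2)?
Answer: 1611/98 ≈ 16.439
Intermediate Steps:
p = -12 (p = -4*3 = -12)
N(M, g) = -12 + M
N(85, 215) - (56 + 110*(1/(8 + 6))**2) = (-12 + 85) - (56 + 110*(1/(8 + 6))**2) = 73 - (56 + 110*(1/14)**2) = 73 - (56 + 110*(1/196)) = 73 - (56 + 55/98) = 73 - 1*5543/98 = 73 - 5543/98 = 1611/98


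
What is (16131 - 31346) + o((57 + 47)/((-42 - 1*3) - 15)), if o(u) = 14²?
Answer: -15019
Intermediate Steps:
o(u) = 196
(16131 - 31346) + o((57 + 47)/((-42 - 1*3) - 15)) = (16131 - 31346) + 196 = -15215 + 196 = -15019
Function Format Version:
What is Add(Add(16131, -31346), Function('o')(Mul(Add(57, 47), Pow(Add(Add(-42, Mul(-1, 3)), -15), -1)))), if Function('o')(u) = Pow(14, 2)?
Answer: -15019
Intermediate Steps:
Function('o')(u) = 196
Add(Add(16131, -31346), Function('o')(Mul(Add(57, 47), Pow(Add(Add(-42, Mul(-1, 3)), -15), -1)))) = Add(Add(16131, -31346), 196) = Add(-15215, 196) = -15019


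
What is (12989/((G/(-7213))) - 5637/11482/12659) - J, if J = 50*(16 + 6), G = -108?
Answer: 6800291881273985/7848934452 ≈ 8.6640e+5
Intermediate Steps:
J = 1100 (J = 50*22 = 1100)
(12989/((G/(-7213))) - 5637/11482/12659) - J = (12989/((-108/(-7213))) - 5637/11482/12659) - 1*1100 = (12989/((-108*(-1/7213))) - 5637*1/11482*(1/12659)) - 1100 = (12989/(108/7213) - 5637/11482*1/12659) - 1100 = (12989*(7213/108) - 5637/145350638) - 1100 = (93689657/108 - 5637/145350638) - 1100 = 6808925709171185/7848934452 - 1100 = 6800291881273985/7848934452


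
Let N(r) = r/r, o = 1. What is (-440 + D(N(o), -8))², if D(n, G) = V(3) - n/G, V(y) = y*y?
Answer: 11881809/64 ≈ 1.8565e+5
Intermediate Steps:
N(r) = 1
V(y) = y²
D(n, G) = 9 - n/G (D(n, G) = 3² - n/G = 9 - n/G)
(-440 + D(N(o), -8))² = (-440 + (9 - 1*1/(-8)))² = (-440 + (9 - 1*1*(-⅛)))² = (-440 + (9 + ⅛))² = (-440 + 73/8)² = (-3447/8)² = 11881809/64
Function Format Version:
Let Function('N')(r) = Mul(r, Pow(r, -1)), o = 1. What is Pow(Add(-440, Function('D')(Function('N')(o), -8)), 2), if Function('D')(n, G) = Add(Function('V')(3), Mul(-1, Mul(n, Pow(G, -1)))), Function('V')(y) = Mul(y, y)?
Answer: Rational(11881809, 64) ≈ 1.8565e+5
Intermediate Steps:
Function('N')(r) = 1
Function('V')(y) = Pow(y, 2)
Function('D')(n, G) = Add(9, Mul(-1, n, Pow(G, -1))) (Function('D')(n, G) = Add(Pow(3, 2), Mul(-1, Mul(n, Pow(G, -1)))) = Add(9, Mul(-1, n, Pow(G, -1))))
Pow(Add(-440, Function('D')(Function('N')(o), -8)), 2) = Pow(Add(-440, Add(9, Mul(-1, 1, Pow(-8, -1)))), 2) = Pow(Add(-440, Add(9, Mul(-1, 1, Rational(-1, 8)))), 2) = Pow(Add(-440, Add(9, Rational(1, 8))), 2) = Pow(Add(-440, Rational(73, 8)), 2) = Pow(Rational(-3447, 8), 2) = Rational(11881809, 64)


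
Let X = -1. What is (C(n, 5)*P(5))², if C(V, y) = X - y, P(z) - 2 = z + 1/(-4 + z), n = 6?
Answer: 2304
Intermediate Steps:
P(z) = 2 + z + 1/(-4 + z) (P(z) = 2 + (z + 1/(-4 + z)) = 2 + z + 1/(-4 + z))
C(V, y) = -1 - y
(C(n, 5)*P(5))² = ((-1 - 1*5)*((-7 + 5² - 2*5)/(-4 + 5)))² = ((-1 - 5)*((-7 + 25 - 10)/1))² = (-6*8)² = (-48)² = 2304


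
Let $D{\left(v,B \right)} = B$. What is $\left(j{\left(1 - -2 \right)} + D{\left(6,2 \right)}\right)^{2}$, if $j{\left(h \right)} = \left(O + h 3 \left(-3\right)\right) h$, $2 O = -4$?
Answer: $7225$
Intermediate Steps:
$O = -2$ ($O = \frac{1}{2} \left(-4\right) = -2$)
$j{\left(h \right)} = h \left(-2 - 9 h\right)$ ($j{\left(h \right)} = \left(-2 + h 3 \left(-3\right)\right) h = \left(-2 + 3 h \left(-3\right)\right) h = \left(-2 - 9 h\right) h = h \left(-2 - 9 h\right)$)
$\left(j{\left(1 - -2 \right)} + D{\left(6,2 \right)}\right)^{2} = \left(- \left(1 - -2\right) \left(2 + 9 \left(1 - -2\right)\right) + 2\right)^{2} = \left(- \left(1 + 2\right) \left(2 + 9 \left(1 + 2\right)\right) + 2\right)^{2} = \left(\left(-1\right) 3 \left(2 + 9 \cdot 3\right) + 2\right)^{2} = \left(\left(-1\right) 3 \left(2 + 27\right) + 2\right)^{2} = \left(\left(-1\right) 3 \cdot 29 + 2\right)^{2} = \left(-87 + 2\right)^{2} = \left(-85\right)^{2} = 7225$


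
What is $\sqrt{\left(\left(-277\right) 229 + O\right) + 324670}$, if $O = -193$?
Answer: $2 \sqrt{65261} \approx 510.92$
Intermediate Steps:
$\sqrt{\left(\left(-277\right) 229 + O\right) + 324670} = \sqrt{\left(\left(-277\right) 229 - 193\right) + 324670} = \sqrt{\left(-63433 - 193\right) + 324670} = \sqrt{-63626 + 324670} = \sqrt{261044} = 2 \sqrt{65261}$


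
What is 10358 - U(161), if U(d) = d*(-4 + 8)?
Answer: 9714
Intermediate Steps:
U(d) = 4*d (U(d) = d*4 = 4*d)
10358 - U(161) = 10358 - 4*161 = 10358 - 1*644 = 10358 - 644 = 9714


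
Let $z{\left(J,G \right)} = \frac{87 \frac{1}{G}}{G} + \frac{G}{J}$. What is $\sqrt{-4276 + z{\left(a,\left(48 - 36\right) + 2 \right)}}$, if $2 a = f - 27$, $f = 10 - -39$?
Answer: $\frac{i \sqrt{101368905}}{154} \approx 65.378 i$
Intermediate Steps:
$f = 49$ ($f = 10 + 39 = 49$)
$a = 11$ ($a = \frac{49 - 27}{2} = \frac{1}{2} \cdot 22 = 11$)
$z{\left(J,G \right)} = \frac{87}{G^{2}} + \frac{G}{J}$
$\sqrt{-4276 + z{\left(a,\left(48 - 36\right) + 2 \right)}} = \sqrt{-4276 + \left(\frac{87}{\left(\left(48 - 36\right) + 2\right)^{2}} + \frac{\left(48 - 36\right) + 2}{11}\right)} = \sqrt{-4276 + \left(\frac{87}{\left(12 + 2\right)^{2}} + \left(12 + 2\right) \frac{1}{11}\right)} = \sqrt{-4276 + \left(\frac{87}{196} + 14 \cdot \frac{1}{11}\right)} = \sqrt{-4276 + \left(87 \cdot \frac{1}{196} + \frac{14}{11}\right)} = \sqrt{-4276 + \left(\frac{87}{196} + \frac{14}{11}\right)} = \sqrt{-4276 + \frac{3701}{2156}} = \sqrt{- \frac{9215355}{2156}} = \frac{i \sqrt{101368905}}{154}$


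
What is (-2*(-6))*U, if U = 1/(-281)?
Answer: -12/281 ≈ -0.042705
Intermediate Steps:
U = -1/281 ≈ -0.0035587
(-2*(-6))*U = -2*(-6)*(-1/281) = 12*(-1/281) = -12/281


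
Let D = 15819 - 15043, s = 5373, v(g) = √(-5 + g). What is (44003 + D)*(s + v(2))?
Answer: 240597567 + 44779*I*√3 ≈ 2.406e+8 + 77560.0*I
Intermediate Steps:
D = 776
(44003 + D)*(s + v(2)) = (44003 + 776)*(5373 + √(-5 + 2)) = 44779*(5373 + √(-3)) = 44779*(5373 + I*√3) = 240597567 + 44779*I*√3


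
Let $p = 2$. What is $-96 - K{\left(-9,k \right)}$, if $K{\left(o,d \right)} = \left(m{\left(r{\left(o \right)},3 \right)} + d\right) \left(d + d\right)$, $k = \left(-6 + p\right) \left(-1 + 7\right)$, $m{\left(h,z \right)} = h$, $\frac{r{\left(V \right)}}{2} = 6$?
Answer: $-672$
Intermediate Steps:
$r{\left(V \right)} = 12$ ($r{\left(V \right)} = 2 \cdot 6 = 12$)
$k = -24$ ($k = \left(-6 + 2\right) \left(-1 + 7\right) = \left(-4\right) 6 = -24$)
$K{\left(o,d \right)} = 2 d \left(12 + d\right)$ ($K{\left(o,d \right)} = \left(12 + d\right) \left(d + d\right) = \left(12 + d\right) 2 d = 2 d \left(12 + d\right)$)
$-96 - K{\left(-9,k \right)} = -96 - 2 \left(-24\right) \left(12 - 24\right) = -96 - 2 \left(-24\right) \left(-12\right) = -96 - 576 = -672$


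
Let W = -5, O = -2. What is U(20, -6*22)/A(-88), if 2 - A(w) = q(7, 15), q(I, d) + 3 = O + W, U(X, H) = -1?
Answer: -1/12 ≈ -0.083333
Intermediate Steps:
q(I, d) = -10 (q(I, d) = -3 + (-2 - 5) = -3 - 7 = -10)
A(w) = 12 (A(w) = 2 - 1*(-10) = 2 + 10 = 12)
U(20, -6*22)/A(-88) = -1/12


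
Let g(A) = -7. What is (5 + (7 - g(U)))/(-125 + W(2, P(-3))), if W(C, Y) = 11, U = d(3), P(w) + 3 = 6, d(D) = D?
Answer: -⅙ ≈ -0.16667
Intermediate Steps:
P(w) = 3 (P(w) = -3 + 6 = 3)
U = 3
(5 + (7 - g(U)))/(-125 + W(2, P(-3))) = (5 + (7 - 1*(-7)))/(-125 + 11) = (5 + (7 + 7))/(-114) = -(5 + 14)/114 = -1/114*19 = -⅙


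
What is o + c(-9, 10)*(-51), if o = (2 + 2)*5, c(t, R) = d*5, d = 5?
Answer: -1255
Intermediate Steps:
c(t, R) = 25 (c(t, R) = 5*5 = 25)
o = 20 (o = 4*5 = 20)
o + c(-9, 10)*(-51) = 20 + 25*(-51) = 20 - 1275 = -1255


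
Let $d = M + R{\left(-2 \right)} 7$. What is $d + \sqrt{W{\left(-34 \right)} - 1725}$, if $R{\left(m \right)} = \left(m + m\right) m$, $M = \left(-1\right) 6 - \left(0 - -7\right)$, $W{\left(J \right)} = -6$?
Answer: $43 + i \sqrt{1731} \approx 43.0 + 41.605 i$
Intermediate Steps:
$M = -13$ ($M = -6 - \left(0 + 7\right) = -6 - 7 = -13$)
$R{\left(m \right)} = 2 m^{2}$ ($R{\left(m \right)} = 2 m m = 2 m^{2}$)
$d = 43$ ($d = -13 + 2 \left(-2\right)^{2} \cdot 7 = -13 + 2 \cdot 4 \cdot 7 = -13 + 8 \cdot 7 = -13 + 56 = 43$)
$d + \sqrt{W{\left(-34 \right)} - 1725} = 43 + \sqrt{-6 - 1725} = 43 + \sqrt{-1731} = 43 + i \sqrt{1731}$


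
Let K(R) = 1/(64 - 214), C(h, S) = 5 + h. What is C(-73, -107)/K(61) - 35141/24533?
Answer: 250201459/24533 ≈ 10199.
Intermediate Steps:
K(R) = -1/150 (K(R) = 1/(-150) = -1/150)
C(-73, -107)/K(61) - 35141/24533 = (5 - 73)/(-1/150) - 35141/24533 = -68*(-150) - 35141*1/24533 = 10200 - 35141/24533 = 250201459/24533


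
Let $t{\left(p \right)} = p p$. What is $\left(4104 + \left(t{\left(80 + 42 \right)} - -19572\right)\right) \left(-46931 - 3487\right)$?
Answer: $-1944118080$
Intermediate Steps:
$t{\left(p \right)} = p^{2}$
$\left(4104 + \left(t{\left(80 + 42 \right)} - -19572\right)\right) \left(-46931 - 3487\right) = \left(4104 + \left(\left(80 + 42\right)^{2} - -19572\right)\right) \left(-46931 - 3487\right) = \left(4104 + \left(122^{2} + 19572\right)\right) \left(-50418\right) = \left(4104 + \left(14884 + 19572\right)\right) \left(-50418\right) = \left(4104 + 34456\right) \left(-50418\right) = 38560 \left(-50418\right) = -1944118080$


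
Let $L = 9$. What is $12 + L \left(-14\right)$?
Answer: $-114$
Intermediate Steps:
$12 + L \left(-14\right) = 12 + 9 \left(-14\right) = 12 - 126 = -114$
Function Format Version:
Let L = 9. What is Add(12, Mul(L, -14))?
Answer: -114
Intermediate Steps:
Add(12, Mul(L, -14)) = Add(12, Mul(9, -14)) = Add(12, -126) = -114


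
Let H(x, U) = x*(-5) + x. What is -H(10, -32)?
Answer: 40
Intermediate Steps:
H(x, U) = -4*x (H(x, U) = -5*x + x = -4*x)
-H(10, -32) = -(-4)*10 = -1*(-40) = 40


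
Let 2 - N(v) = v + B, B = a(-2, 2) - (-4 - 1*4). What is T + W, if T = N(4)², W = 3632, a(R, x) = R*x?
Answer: 3668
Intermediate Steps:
B = 4 (B = -2*2 - (-4 - 1*4) = -4 - (-4 - 4) = -4 - 1*(-8) = -4 + 8 = 4)
N(v) = -2 - v (N(v) = 2 - (v + 4) = 2 - (4 + v) = 2 + (-4 - v) = -2 - v)
T = 36 (T = (-2 - 1*4)² = (-2 - 4)² = (-6)² = 36)
T + W = 36 + 3632 = 3668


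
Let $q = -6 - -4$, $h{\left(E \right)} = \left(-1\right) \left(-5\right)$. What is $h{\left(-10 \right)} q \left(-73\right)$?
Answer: $730$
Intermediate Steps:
$h{\left(E \right)} = 5$
$q = -2$ ($q = -6 + 4 = -2$)
$h{\left(-10 \right)} q \left(-73\right) = 5 \left(-2\right) \left(-73\right) = \left(-10\right) \left(-73\right) = 730$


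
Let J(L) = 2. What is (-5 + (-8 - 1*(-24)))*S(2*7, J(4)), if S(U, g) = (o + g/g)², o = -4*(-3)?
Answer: 1859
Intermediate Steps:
o = 12
S(U, g) = 169 (S(U, g) = (12 + g/g)² = (12 + 1)² = 13² = 169)
(-5 + (-8 - 1*(-24)))*S(2*7, J(4)) = (-5 + (-8 - 1*(-24)))*169 = (-5 + (-8 + 24))*169 = (-5 + 16)*169 = 11*169 = 1859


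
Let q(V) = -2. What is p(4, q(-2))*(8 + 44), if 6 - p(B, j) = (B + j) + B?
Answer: 0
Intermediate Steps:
p(B, j) = 6 - j - 2*B (p(B, j) = 6 - ((B + j) + B) = 6 - (j + 2*B) = 6 + (-j - 2*B) = 6 - j - 2*B)
p(4, q(-2))*(8 + 44) = (6 - 1*(-2) - 2*4)*(8 + 44) = (6 + 2 - 8)*52 = 0*52 = 0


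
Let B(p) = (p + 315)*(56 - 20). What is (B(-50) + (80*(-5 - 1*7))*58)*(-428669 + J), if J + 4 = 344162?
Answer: 3899337540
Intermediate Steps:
B(p) = 11340 + 36*p (B(p) = (315 + p)*36 = 11340 + 36*p)
J = 344158 (J = -4 + 344162 = 344158)
(B(-50) + (80*(-5 - 1*7))*58)*(-428669 + J) = ((11340 + 36*(-50)) + (80*(-5 - 1*7))*58)*(-428669 + 344158) = ((11340 - 1800) + (80*(-5 - 7))*58)*(-84511) = (9540 + (80*(-12))*58)*(-84511) = (9540 - 960*58)*(-84511) = (9540 - 55680)*(-84511) = -46140*(-84511) = 3899337540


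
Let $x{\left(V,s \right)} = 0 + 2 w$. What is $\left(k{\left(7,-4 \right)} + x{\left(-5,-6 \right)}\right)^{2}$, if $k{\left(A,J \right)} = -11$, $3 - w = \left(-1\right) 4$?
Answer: $9$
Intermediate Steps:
$w = 7$ ($w = 3 - \left(-1\right) 4 = 3 - -4 = 3 + 4 = 7$)
$x{\left(V,s \right)} = 14$ ($x{\left(V,s \right)} = 0 + 2 \cdot 7 = 0 + 14 = 14$)
$\left(k{\left(7,-4 \right)} + x{\left(-5,-6 \right)}\right)^{2} = \left(-11 + 14\right)^{2} = 3^{2} = 9$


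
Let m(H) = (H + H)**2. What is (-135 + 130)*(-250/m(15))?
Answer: 25/18 ≈ 1.3889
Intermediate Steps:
m(H) = 4*H**2 (m(H) = (2*H)**2 = 4*H**2)
(-135 + 130)*(-250/m(15)) = (-135 + 130)*(-250/(4*15**2)) = -(-1250)/(4*225) = -(-1250)/900 = -5*(-5/18) = 25/18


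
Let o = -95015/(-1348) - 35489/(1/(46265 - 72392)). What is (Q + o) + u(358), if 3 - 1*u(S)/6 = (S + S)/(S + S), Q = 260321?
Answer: 1250245070743/1348 ≈ 9.2748e+8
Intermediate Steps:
o = 1249894141859/1348 (o = -95015*(-1/1348) - 35489/(1/(-26127)) = 95015/1348 - 35489/(-1/26127) = 95015/1348 - 35489*(-26127) = 95015/1348 + 927221103 = 1249894141859/1348 ≈ 9.2722e+8)
u(S) = 12 (u(S) = 18 - 6*(S + S)/(S + S) = 18 - 6*2*S/(2*S) = 18 - 6*2*S*1/(2*S) = 18 - 6*1 = 18 - 6 = 12)
(Q + o) + u(358) = (260321 + 1249894141859/1348) + 12 = 1250245054567/1348 + 12 = 1250245070743/1348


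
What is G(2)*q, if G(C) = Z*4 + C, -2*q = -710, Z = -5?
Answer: -6390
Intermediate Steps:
q = 355 (q = -1/2*(-710) = 355)
G(C) = -20 + C (G(C) = -5*4 + C = -20 + C)
G(2)*q = (-20 + 2)*355 = -18*355 = -6390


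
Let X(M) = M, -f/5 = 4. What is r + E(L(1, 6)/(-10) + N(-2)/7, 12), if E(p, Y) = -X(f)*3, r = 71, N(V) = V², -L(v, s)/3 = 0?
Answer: 131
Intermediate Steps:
L(v, s) = 0 (L(v, s) = -3*0 = 0)
f = -20 (f = -5*4 = -20)
E(p, Y) = 60 (E(p, Y) = -(-20)*3 = -1*(-60) = 60)
r + E(L(1, 6)/(-10) + N(-2)/7, 12) = 71 + 60 = 131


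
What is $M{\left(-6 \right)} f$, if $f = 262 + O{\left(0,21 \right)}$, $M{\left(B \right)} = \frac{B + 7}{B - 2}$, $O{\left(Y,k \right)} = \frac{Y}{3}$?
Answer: $- \frac{131}{4} \approx -32.75$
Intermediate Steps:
$O{\left(Y,k \right)} = \frac{Y}{3}$ ($O{\left(Y,k \right)} = Y \frac{1}{3} = \frac{Y}{3}$)
$M{\left(B \right)} = \frac{7 + B}{-2 + B}$
$f = 262$ ($f = 262 + \frac{1}{3} \cdot 0 = 262 + 0 = 262$)
$M{\left(-6 \right)} f = \frac{7 - 6}{-2 - 6} \cdot 262 = \frac{1}{-8} \cdot 1 \cdot 262 = \left(- \frac{1}{8}\right) 1 \cdot 262 = \left(- \frac{1}{8}\right) 262 = - \frac{131}{4}$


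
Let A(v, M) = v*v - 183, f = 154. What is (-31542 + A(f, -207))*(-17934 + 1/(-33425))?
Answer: 4800946603559/33425 ≈ 1.4363e+8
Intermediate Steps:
A(v, M) = -183 + v² (A(v, M) = v² - 183 = -183 + v²)
(-31542 + A(f, -207))*(-17934 + 1/(-33425)) = (-31542 + (-183 + 154²))*(-17934 + 1/(-33425)) = (-31542 + (-183 + 23716))*(-17934 - 1/33425) = (-31542 + 23533)*(-599443951/33425) = -8009*(-599443951/33425) = 4800946603559/33425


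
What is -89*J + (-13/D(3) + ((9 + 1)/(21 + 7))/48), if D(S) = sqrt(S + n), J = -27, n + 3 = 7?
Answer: 1614821/672 - 13*sqrt(7)/7 ≈ 2398.1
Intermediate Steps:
n = 4 (n = -3 + 7 = 4)
D(S) = sqrt(4 + S) (D(S) = sqrt(S + 4) = sqrt(4 + S))
-89*J + (-13/D(3) + ((9 + 1)/(21 + 7))/48) = -89*(-27) + (-13/sqrt(4 + 3) + ((9 + 1)/(21 + 7))/48) = 2403 + (-13*sqrt(7)/7 + (10/28)*(1/48)) = 2403 + (-13*sqrt(7)/7 + (10*(1/28))*(1/48)) = 2403 + (-13*sqrt(7)/7 + (5/14)*(1/48)) = 2403 + (-13*sqrt(7)/7 + 5/672) = 2403 + (5/672 - 13*sqrt(7)/7) = 1614821/672 - 13*sqrt(7)/7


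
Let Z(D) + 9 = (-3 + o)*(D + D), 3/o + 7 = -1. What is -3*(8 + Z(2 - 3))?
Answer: -69/4 ≈ -17.250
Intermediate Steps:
o = -3/8 (o = 3/(-7 - 1) = 3/(-8) = 3*(-⅛) = -3/8 ≈ -0.37500)
Z(D) = -9 - 27*D/4 (Z(D) = -9 + (-3 - 3/8)*(D + D) = -9 - 27*D/4)
-3*(8 + Z(2 - 3)) = -3*(8 + (-9 - 27*(2 - 3)/4)) = -3*(8 + (-9 - 27/4*(-1))) = -3*(8 + (-9 + 27/4)) = -3*(8 - 9/4) = -3*23/4 = -69/4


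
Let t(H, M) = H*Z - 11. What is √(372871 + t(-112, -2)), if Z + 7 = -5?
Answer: 2*√93551 ≈ 611.72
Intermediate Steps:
Z = -12 (Z = -7 - 5 = -12)
t(H, M) = -11 - 12*H (t(H, M) = H*(-12) - 11 = -12*H - 11 = -11 - 12*H)
√(372871 + t(-112, -2)) = √(372871 + (-11 - 12*(-112))) = √(372871 + (-11 + 1344)) = √(372871 + 1333) = √374204 = 2*√93551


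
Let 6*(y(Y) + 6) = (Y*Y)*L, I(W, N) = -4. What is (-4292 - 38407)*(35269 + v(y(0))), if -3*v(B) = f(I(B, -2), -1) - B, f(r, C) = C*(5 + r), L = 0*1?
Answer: -1505879866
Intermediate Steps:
L = 0
y(Y) = -6 (y(Y) = -6 + ((Y*Y)*0)/6 = -6 + (Y**2*0)/6 = -6 + (1/6)*0 = -6 + 0 = -6)
v(B) = 1/3 + B/3 (v(B) = -(-(5 - 4) - B)/3 = -(-1*1 - B)/3 = -(-1 - B)/3 = 1/3 + B/3)
(-4292 - 38407)*(35269 + v(y(0))) = (-4292 - 38407)*(35269 + (1/3 + (1/3)*(-6))) = -42699*(35269 + (1/3 - 2)) = -42699*(35269 - 5/3) = -42699*105802/3 = -1505879866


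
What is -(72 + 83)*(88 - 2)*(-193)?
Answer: 2572690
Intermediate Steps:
-(72 + 83)*(88 - 2)*(-193) = -155*86*(-193) = -13330*(-193) = -1*(-2572690) = 2572690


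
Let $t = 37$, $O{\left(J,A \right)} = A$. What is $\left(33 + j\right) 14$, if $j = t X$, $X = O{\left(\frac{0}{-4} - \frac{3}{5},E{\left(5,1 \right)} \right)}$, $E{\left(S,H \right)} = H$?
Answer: $980$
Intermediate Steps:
$X = 1$
$j = 37$ ($j = 37 \cdot 1 = 37$)
$\left(33 + j\right) 14 = \left(33 + 37\right) 14 = 70 \cdot 14 = 980$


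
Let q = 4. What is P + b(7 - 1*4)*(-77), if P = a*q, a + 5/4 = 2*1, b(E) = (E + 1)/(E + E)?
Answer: -145/3 ≈ -48.333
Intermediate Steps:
b(E) = (1 + E)/(2*E) (b(E) = (1 + E)/((2*E)) = (1 + E)*(1/(2*E)) = (1 + E)/(2*E))
a = ¾ (a = -5/4 + 2*1 = -5/4 + 2 = ¾ ≈ 0.75000)
P = 3 (P = (¾)*4 = 3)
P + b(7 - 1*4)*(-77) = 3 + ((1 + (7 - 1*4))/(2*(7 - 1*4)))*(-77) = 3 + ((1 + (7 - 4))/(2*(7 - 4)))*(-77) = 3 + ((½)*(1 + 3)/3)*(-77) = 3 + ((½)*(⅓)*4)*(-77) = 3 + (⅔)*(-77) = 3 - 154/3 = -145/3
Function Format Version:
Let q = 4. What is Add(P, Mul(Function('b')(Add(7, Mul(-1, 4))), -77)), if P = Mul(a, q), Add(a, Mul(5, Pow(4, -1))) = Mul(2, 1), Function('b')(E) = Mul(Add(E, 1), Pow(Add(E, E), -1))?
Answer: Rational(-145, 3) ≈ -48.333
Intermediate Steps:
Function('b')(E) = Mul(Rational(1, 2), Pow(E, -1), Add(1, E)) (Function('b')(E) = Mul(Add(1, E), Pow(Mul(2, E), -1)) = Mul(Add(1, E), Mul(Rational(1, 2), Pow(E, -1))) = Mul(Rational(1, 2), Pow(E, -1), Add(1, E)))
a = Rational(3, 4) (a = Add(Rational(-5, 4), Mul(2, 1)) = Add(Rational(-5, 4), 2) = Rational(3, 4) ≈ 0.75000)
P = 3 (P = Mul(Rational(3, 4), 4) = 3)
Add(P, Mul(Function('b')(Add(7, Mul(-1, 4))), -77)) = Add(3, Mul(Mul(Rational(1, 2), Pow(Add(7, Mul(-1, 4)), -1), Add(1, Add(7, Mul(-1, 4)))), -77)) = Add(3, Mul(Mul(Rational(1, 2), Pow(Add(7, -4), -1), Add(1, Add(7, -4))), -77)) = Add(3, Mul(Mul(Rational(1, 2), Pow(3, -1), Add(1, 3)), -77)) = Add(3, Mul(Mul(Rational(1, 2), Rational(1, 3), 4), -77)) = Add(3, Mul(Rational(2, 3), -77)) = Add(3, Rational(-154, 3)) = Rational(-145, 3)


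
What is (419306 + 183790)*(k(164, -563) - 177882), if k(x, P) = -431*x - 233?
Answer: -150049681704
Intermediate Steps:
k(x, P) = -233 - 431*x
(419306 + 183790)*(k(164, -563) - 177882) = (419306 + 183790)*((-233 - 431*164) - 177882) = 603096*((-233 - 70684) - 177882) = 603096*(-70917 - 177882) = 603096*(-248799) = -150049681704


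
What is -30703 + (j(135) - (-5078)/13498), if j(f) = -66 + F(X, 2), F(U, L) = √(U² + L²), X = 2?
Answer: -207657442/6749 + 2*√2 ≈ -30766.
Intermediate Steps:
F(U, L) = √(L² + U²)
j(f) = -66 + 2*√2 (j(f) = -66 + √(2² + 2²) = -66 + √(4 + 4) = -66 + √8 = -66 + 2*√2)
-30703 + (j(135) - (-5078)/13498) = -30703 + ((-66 + 2*√2) - (-5078)/13498) = -30703 + ((-66 + 2*√2) - 1*(-2539/6749)) = -30703 + ((-66 + 2*√2) + 2539/6749) = -30703 + (-442895/6749 + 2*√2) = -207657442/6749 + 2*√2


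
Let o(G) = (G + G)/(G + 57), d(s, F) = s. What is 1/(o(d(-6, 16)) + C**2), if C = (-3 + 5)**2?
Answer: 17/268 ≈ 0.063433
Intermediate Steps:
o(G) = 2*G/(57 + G) (o(G) = (2*G)/(57 + G) = 2*G/(57 + G))
C = 4 (C = 2**2 = 4)
1/(o(d(-6, 16)) + C**2) = 1/(2*(-6)/(57 - 6) + 4**2) = 1/(2*(-6)/51 + 16) = 1/(2*(-6)*(1/51) + 16) = 1/(-4/17 + 16) = 1/(268/17) = 17/268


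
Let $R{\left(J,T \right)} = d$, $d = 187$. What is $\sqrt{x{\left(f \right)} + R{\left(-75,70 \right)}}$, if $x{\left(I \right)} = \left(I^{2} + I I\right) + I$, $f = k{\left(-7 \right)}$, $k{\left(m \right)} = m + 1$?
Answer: $\sqrt{253} \approx 15.906$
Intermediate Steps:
$R{\left(J,T \right)} = 187$
$k{\left(m \right)} = 1 + m$
$f = -6$ ($f = 1 - 7 = -6$)
$x{\left(I \right)} = I + 2 I^{2}$ ($x{\left(I \right)} = \left(I^{2} + I^{2}\right) + I = 2 I^{2} + I = I + 2 I^{2}$)
$\sqrt{x{\left(f \right)} + R{\left(-75,70 \right)}} = \sqrt{- 6 \left(1 + 2 \left(-6\right)\right) + 187} = \sqrt{- 6 \left(1 - 12\right) + 187} = \sqrt{\left(-6\right) \left(-11\right) + 187} = \sqrt{66 + 187} = \sqrt{253}$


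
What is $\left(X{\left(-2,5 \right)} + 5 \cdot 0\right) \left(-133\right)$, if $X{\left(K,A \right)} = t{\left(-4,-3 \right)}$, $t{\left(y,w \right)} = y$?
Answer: $532$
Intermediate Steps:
$X{\left(K,A \right)} = -4$
$\left(X{\left(-2,5 \right)} + 5 \cdot 0\right) \left(-133\right) = \left(-4 + 5 \cdot 0\right) \left(-133\right) = \left(-4 + 0\right) \left(-133\right) = \left(-4\right) \left(-133\right) = 532$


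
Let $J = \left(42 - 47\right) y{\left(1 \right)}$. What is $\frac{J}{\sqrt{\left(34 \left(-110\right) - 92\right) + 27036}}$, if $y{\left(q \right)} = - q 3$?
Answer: $\frac{15 \sqrt{5801}}{11602} \approx 0.098471$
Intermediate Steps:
$y{\left(q \right)} = - 3 q$
$J = 15$ ($J = \left(42 - 47\right) \left(\left(-3\right) 1\right) = \left(-5\right) \left(-3\right) = 15$)
$\frac{J}{\sqrt{\left(34 \left(-110\right) - 92\right) + 27036}} = \frac{15}{\sqrt{\left(34 \left(-110\right) - 92\right) + 27036}} = \frac{15}{\sqrt{\left(-3740 - 92\right) + 27036}} = \frac{15}{\sqrt{-3832 + 27036}} = \frac{15}{\sqrt{23204}} = \frac{15}{2 \sqrt{5801}} = 15 \frac{\sqrt{5801}}{11602} = \frac{15 \sqrt{5801}}{11602}$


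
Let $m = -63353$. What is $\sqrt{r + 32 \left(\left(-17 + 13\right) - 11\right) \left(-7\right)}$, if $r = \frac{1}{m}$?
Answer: $\frac{\sqrt{13485704702887}}{63353} \approx 57.966$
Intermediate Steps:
$r = - \frac{1}{63353}$ ($r = \frac{1}{-63353} = - \frac{1}{63353} \approx -1.5785 \cdot 10^{-5}$)
$\sqrt{r + 32 \left(\left(-17 + 13\right) - 11\right) \left(-7\right)} = \sqrt{- \frac{1}{63353} + 32 \left(\left(-17 + 13\right) - 11\right) \left(-7\right)} = \sqrt{- \frac{1}{63353} + 32 \left(-4 - 11\right) \left(-7\right)} = \sqrt{- \frac{1}{63353} + 32 \left(-15\right) \left(-7\right)} = \sqrt{- \frac{1}{63353} - -3360} = \sqrt{- \frac{1}{63353} + 3360} = \sqrt{\frac{212866079}{63353}} = \frac{\sqrt{13485704702887}}{63353}$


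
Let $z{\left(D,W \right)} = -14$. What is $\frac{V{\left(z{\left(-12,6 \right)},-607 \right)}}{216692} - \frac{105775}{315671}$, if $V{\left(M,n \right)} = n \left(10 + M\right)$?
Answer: $- \frac{5538536778}{17100845083} \approx -0.32387$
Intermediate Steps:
$\frac{V{\left(z{\left(-12,6 \right)},-607 \right)}}{216692} - \frac{105775}{315671} = \frac{\left(-607\right) \left(10 - 14\right)}{216692} - \frac{105775}{315671} = \left(-607\right) \left(-4\right) \frac{1}{216692} - \frac{105775}{315671} = 2428 \cdot \frac{1}{216692} - \frac{105775}{315671} = \frac{607}{54173} - \frac{105775}{315671} = - \frac{5538536778}{17100845083}$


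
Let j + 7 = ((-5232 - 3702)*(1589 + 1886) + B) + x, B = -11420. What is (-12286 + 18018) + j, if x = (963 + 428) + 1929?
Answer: -31048025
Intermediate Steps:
x = 3320 (x = 1391 + 1929 = 3320)
j = -31053757 (j = -7 + (((-5232 - 3702)*(1589 + 1886) - 11420) + 3320) = -7 + ((-8934*3475 - 11420) + 3320) = -7 + ((-31045650 - 11420) + 3320) = -7 + (-31057070 + 3320) = -7 - 31053750 = -31053757)
(-12286 + 18018) + j = (-12286 + 18018) - 31053757 = 5732 - 31053757 = -31048025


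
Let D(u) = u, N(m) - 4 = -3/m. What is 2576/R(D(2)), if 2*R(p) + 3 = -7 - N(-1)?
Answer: -5152/17 ≈ -303.06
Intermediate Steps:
N(m) = 4 - 3/m
R(p) = -17/2 (R(p) = -3/2 + (-7 - (4 - 3/(-1)))/2 = -3/2 + (-7 - (4 - 3*(-1)))/2 = -3/2 + (-7 - (4 + 3))/2 = -3/2 + (-7 - 1*7)/2 = -3/2 + (-7 - 7)/2 = -3/2 + (½)*(-14) = -3/2 - 7 = -17/2)
2576/R(D(2)) = 2576/(-17/2) = 2576*(-2/17) = -5152/17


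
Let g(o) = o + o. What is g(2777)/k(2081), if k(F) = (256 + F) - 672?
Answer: 5554/1665 ≈ 3.3357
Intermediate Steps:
g(o) = 2*o
k(F) = -416 + F
g(2777)/k(2081) = (2*2777)/(-416 + 2081) = 5554/1665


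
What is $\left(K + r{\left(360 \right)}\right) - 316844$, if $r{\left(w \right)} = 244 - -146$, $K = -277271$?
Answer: $-593725$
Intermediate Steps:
$r{\left(w \right)} = 390$ ($r{\left(w \right)} = 244 + 146 = 390$)
$\left(K + r{\left(360 \right)}\right) - 316844 = \left(-277271 + 390\right) - 316844 = -276881 - 316844 = -593725$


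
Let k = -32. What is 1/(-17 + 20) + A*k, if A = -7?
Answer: 673/3 ≈ 224.33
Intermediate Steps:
1/(-17 + 20) + A*k = 1/(-17 + 20) - 7*(-32) = 1/3 + 224 = 673/3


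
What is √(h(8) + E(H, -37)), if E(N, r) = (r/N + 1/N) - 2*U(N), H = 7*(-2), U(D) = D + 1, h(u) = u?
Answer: 16*√7/7 ≈ 6.0474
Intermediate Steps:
U(D) = 1 + D
H = -14
E(N, r) = -2 + 1/N - 2*N + r/N (E(N, r) = (r/N + 1/N) - 2*(1 + N) = (r/N + 1/N) + (-2 - 2*N) = (1/N + r/N) + (-2 - 2*N) = -2 + 1/N - 2*N + r/N)
√(h(8) + E(H, -37)) = √(8 + (1 - 37 - 2*(-14)*(1 - 14))/(-14)) = √(8 - (1 - 37 - 2*(-14)*(-13))/14) = √(8 - (1 - 37 - 364)/14) = √(8 - 1/14*(-400)) = √(8 + 200/7) = √(256/7) = 16*√7/7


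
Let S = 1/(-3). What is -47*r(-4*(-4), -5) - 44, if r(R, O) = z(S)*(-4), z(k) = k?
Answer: -320/3 ≈ -106.67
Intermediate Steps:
S = -⅓ ≈ -0.33333
r(R, O) = 4/3 (r(R, O) = -⅓*(-4) = 4/3)
-47*r(-4*(-4), -5) - 44 = -47*4/3 - 44 = -188/3 - 44 = -320/3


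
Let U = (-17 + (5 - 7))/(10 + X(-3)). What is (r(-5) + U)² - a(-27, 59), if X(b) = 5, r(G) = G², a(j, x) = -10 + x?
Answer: 115711/225 ≈ 514.27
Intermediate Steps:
U = -19/15 (U = (-17 + (5 - 7))/(10 + 5) = (-17 - 2)/15 = -19*1/15 = -19/15 ≈ -1.2667)
(r(-5) + U)² - a(-27, 59) = ((-5)² - 19/15)² - (-10 + 59) = (25 - 19/15)² - 1*49 = (356/15)² - 49 = 126736/225 - 49 = 115711/225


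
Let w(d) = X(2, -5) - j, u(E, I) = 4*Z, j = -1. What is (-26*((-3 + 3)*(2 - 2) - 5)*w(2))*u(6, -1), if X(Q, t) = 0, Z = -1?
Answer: -520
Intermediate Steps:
u(E, I) = -4 (u(E, I) = 4*(-1) = -4)
w(d) = 1 (w(d) = 0 - 1*(-1) = 0 + 1 = 1)
(-26*((-3 + 3)*(2 - 2) - 5)*w(2))*u(6, -1) = -26*((-3 + 3)*(2 - 2) - 5)*(-4) = -26*(0*0 - 5)*(-4) = -26*(0 - 5)*(-4) = -(-130)*(-4) = -26*(-5)*(-4) = 130*(-4) = -520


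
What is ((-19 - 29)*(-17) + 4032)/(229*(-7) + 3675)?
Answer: 606/259 ≈ 2.3398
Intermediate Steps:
((-19 - 29)*(-17) + 4032)/(229*(-7) + 3675) = (-48*(-17) + 4032)/(-1603 + 3675) = (816 + 4032)/2072 = 4848*(1/2072) = 606/259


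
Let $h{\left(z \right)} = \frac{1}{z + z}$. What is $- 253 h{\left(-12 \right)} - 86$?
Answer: $- \frac{1811}{24} \approx -75.458$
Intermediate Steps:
$h{\left(z \right)} = \frac{1}{2 z}$
$- 253 h{\left(-12 \right)} - 86 = - 253 \frac{1}{2 \left(-12\right)} - 86 = - 253 \cdot \frac{1}{2} \left(- \frac{1}{12}\right) - 86 = \left(-253\right) \left(- \frac{1}{24}\right) - 86 = \frac{253}{24} - 86 = - \frac{1811}{24}$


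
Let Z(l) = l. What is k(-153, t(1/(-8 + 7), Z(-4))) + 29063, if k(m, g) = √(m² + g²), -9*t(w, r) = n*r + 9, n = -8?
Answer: 29063 + √1897810/9 ≈ 29216.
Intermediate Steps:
t(w, r) = -1 + 8*r/9 (t(w, r) = -(-8*r + 9)/9 = -(9 - 8*r)/9 = -1 + 8*r/9)
k(m, g) = √(g² + m²)
k(-153, t(1/(-8 + 7), Z(-4))) + 29063 = √((-1 + (8/9)*(-4))² + (-153)²) + 29063 = √((-1 - 32/9)² + 23409) + 29063 = √((-41/9)² + 23409) + 29063 = √(1681/81 + 23409) + 29063 = √(1897810/81) + 29063 = √1897810/9 + 29063 = 29063 + √1897810/9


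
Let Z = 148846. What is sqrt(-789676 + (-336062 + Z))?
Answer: 2*I*sqrt(244223) ≈ 988.38*I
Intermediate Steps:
sqrt(-789676 + (-336062 + Z)) = sqrt(-789676 + (-336062 + 148846)) = sqrt(-789676 - 187216) = sqrt(-976892) = 2*I*sqrt(244223)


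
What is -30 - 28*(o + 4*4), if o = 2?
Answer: -534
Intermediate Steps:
-30 - 28*(o + 4*4) = -30 - 28*(2 + 4*4) = -30 - 28*(2 + 16) = -30 - 28*18 = -30 - 504 = -534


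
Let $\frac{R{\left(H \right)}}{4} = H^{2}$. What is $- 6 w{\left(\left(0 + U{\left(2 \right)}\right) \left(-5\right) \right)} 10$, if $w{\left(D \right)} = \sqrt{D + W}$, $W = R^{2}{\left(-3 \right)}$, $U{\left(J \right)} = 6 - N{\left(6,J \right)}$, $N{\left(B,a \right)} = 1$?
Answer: $- 60 \sqrt{1271} \approx -2139.1$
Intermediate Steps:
$R{\left(H \right)} = 4 H^{2}$
$U{\left(J \right)} = 5$ ($U{\left(J \right)} = 6 - 1 = 5$)
$W = 1296$ ($W = \left(4 \left(-3\right)^{2}\right)^{2} = \left(4 \cdot 9\right)^{2} = 36^{2} = 1296$)
$w{\left(D \right)} = \sqrt{1296 + D}$ ($w{\left(D \right)} = \sqrt{D + 1296} = \sqrt{1296 + D}$)
$- 6 w{\left(\left(0 + U{\left(2 \right)}\right) \left(-5\right) \right)} 10 = - 6 \sqrt{1296 + \left(0 + 5\right) \left(-5\right)} 10 = - 6 \sqrt{1296 + 5 \left(-5\right)} 10 = - 6 \sqrt{1296 - 25} \cdot 10 = - 6 \sqrt{1271} \cdot 10 = - 60 \sqrt{1271}$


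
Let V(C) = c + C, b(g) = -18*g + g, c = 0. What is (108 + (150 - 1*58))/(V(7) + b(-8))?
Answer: 200/143 ≈ 1.3986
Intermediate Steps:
b(g) = -17*g
V(C) = C (V(C) = 0 + C = C)
(108 + (150 - 1*58))/(V(7) + b(-8)) = (108 + (150 - 1*58))/(7 - 17*(-8)) = (108 + (150 - 58))/(7 + 136) = (108 + 92)/143 = 200*(1/143) = 200/143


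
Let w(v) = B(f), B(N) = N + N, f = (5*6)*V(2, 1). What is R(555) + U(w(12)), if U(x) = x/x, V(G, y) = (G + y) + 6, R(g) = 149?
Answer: 150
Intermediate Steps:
V(G, y) = 6 + G + y
f = 270 (f = (5*6)*(6 + 2 + 1) = 30*9 = 270)
B(N) = 2*N
w(v) = 540 (w(v) = 2*270 = 540)
U(x) = 1
R(555) + U(w(12)) = 149 + 1 = 150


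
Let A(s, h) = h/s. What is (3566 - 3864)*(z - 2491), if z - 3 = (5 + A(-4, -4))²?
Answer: 730696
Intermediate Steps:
z = 39 (z = 3 + (5 - 4/(-4))² = 3 + (5 - 4*(-¼))² = 3 + (5 + 1)² = 3 + 6² = 3 + 36 = 39)
(3566 - 3864)*(z - 2491) = (3566 - 3864)*(39 - 2491) = -298*(-2452) = 730696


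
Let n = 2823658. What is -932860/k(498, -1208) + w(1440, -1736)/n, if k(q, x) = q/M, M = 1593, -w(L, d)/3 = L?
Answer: -349673801828850/117181807 ≈ -2.9840e+6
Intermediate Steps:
w(L, d) = -3*L
k(q, x) = q/1593
-932860/k(498, -1208) + w(1440, -1736)/n = -932860/((1/1593)*498) - 3*1440/2823658 = -932860/166/531 - 4320*1/2823658 = -932860*531/166 - 2160/1411829 = -247674330/83 - 2160/1411829 = -349673801828850/117181807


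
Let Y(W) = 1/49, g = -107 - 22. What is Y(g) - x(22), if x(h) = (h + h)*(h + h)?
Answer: -94863/49 ≈ -1936.0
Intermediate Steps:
x(h) = 4*h**2 (x(h) = (2*h)*(2*h) = 4*h**2)
g = -129
Y(W) = 1/49
Y(g) - x(22) = 1/49 - 4*22**2 = 1/49 - 4*484 = 1/49 - 1*1936 = 1/49 - 1936 = -94863/49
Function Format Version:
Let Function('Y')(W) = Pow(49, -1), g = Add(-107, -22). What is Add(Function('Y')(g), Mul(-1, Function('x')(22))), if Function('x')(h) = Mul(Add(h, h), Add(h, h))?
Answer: Rational(-94863, 49) ≈ -1936.0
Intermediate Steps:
Function('x')(h) = Mul(4, Pow(h, 2)) (Function('x')(h) = Mul(Mul(2, h), Mul(2, h)) = Mul(4, Pow(h, 2)))
g = -129
Function('Y')(W) = Rational(1, 49)
Add(Function('Y')(g), Mul(-1, Function('x')(22))) = Add(Rational(1, 49), Mul(-1, Mul(4, Pow(22, 2)))) = Add(Rational(1, 49), Mul(-1, Mul(4, 484))) = Add(Rational(1, 49), Mul(-1, 1936)) = Add(Rational(1, 49), -1936) = Rational(-94863, 49)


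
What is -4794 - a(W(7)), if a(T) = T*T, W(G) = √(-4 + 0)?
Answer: -4790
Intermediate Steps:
W(G) = 2*I (W(G) = √(-4) = 2*I)
a(T) = T²
-4794 - a(W(7)) = -4794 - (2*I)² = -4794 - 1*(-4) = -4794 + 4 = -4790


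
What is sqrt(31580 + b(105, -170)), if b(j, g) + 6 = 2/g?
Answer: sqrt(228122065)/85 ≈ 177.69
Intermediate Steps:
b(j, g) = -6 + 2/g
sqrt(31580 + b(105, -170)) = sqrt(31580 + (-6 + 2/(-170))) = sqrt(31580 + (-6 + 2*(-1/170))) = sqrt(31580 + (-6 - 1/85)) = sqrt(31580 - 511/85) = sqrt(2683789/85) = sqrt(228122065)/85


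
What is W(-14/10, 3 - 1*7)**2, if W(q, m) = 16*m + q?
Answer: 106929/25 ≈ 4277.2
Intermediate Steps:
W(q, m) = q + 16*m
W(-14/10, 3 - 1*7)**2 = (-14/10 + 16*(3 - 1*7))**2 = (-14*1/10 + 16*(3 - 7))**2 = (-7/5 + 16*(-4))**2 = (-7/5 - 64)**2 = (-327/5)**2 = 106929/25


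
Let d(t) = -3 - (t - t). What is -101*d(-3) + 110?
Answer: 413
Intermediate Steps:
d(t) = -3 (d(t) = -3 - 1*0 = -3 + 0 = -3)
-101*d(-3) + 110 = -101*(-3) + 110 = 303 + 110 = 413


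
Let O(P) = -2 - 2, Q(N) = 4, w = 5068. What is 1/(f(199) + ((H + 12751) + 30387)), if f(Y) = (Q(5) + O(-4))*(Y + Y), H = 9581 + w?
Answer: 1/57787 ≈ 1.7305e-5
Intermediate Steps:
H = 14649 (H = 9581 + 5068 = 14649)
O(P) = -4
f(Y) = 0 (f(Y) = (4 - 4)*(Y + Y) = 0*(2*Y) = 0)
1/(f(199) + ((H + 12751) + 30387)) = 1/(0 + ((14649 + 12751) + 30387)) = 1/(0 + (27400 + 30387)) = 1/(0 + 57787) = 1/57787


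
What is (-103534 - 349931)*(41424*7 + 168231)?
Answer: -207777209535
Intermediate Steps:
(-103534 - 349931)*(41424*7 + 168231) = -453465*(289968 + 168231) = -453465*458199 = -207777209535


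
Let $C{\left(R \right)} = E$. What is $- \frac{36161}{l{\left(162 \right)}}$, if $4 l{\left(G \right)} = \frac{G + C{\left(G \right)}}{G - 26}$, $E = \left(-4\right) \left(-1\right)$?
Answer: $- \frac{9835792}{83} \approx -1.185 \cdot 10^{5}$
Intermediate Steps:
$E = 4$
$C{\left(R \right)} = 4$
$l{\left(G \right)} = \frac{4 + G}{4 \left(-26 + G\right)}$ ($l{\left(G \right)} = \frac{\left(G + 4\right) \frac{1}{G - 26}}{4} = \frac{\left(4 + G\right) \frac{1}{-26 + G}}{4} = \frac{\frac{1}{-26 + G} \left(4 + G\right)}{4} = \frac{4 + G}{4 \left(-26 + G\right)}$)
$- \frac{36161}{l{\left(162 \right)}} = - \frac{36161}{\frac{1}{4} \frac{1}{-26 + 162} \left(4 + 162\right)} = - \frac{36161}{\frac{1}{4} \cdot \frac{1}{136} \cdot 166} = - \frac{36161}{\frac{83}{272}} = \left(-36161\right) \frac{272}{83} = - \frac{9835792}{83}$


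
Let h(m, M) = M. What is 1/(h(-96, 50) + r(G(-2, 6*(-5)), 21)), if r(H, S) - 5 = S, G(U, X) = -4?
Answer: 1/76 ≈ 0.013158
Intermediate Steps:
r(H, S) = 5 + S
1/(h(-96, 50) + r(G(-2, 6*(-5)), 21)) = 1/(50 + (5 + 21)) = 1/(50 + 26) = 1/76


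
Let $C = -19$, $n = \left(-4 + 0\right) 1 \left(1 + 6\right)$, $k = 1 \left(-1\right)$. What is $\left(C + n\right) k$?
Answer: $47$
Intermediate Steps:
$k = -1$
$n = -28$ ($n = \left(-4\right) 1 \cdot 7 = \left(-4\right) 7 = -28$)
$\left(C + n\right) k = \left(-19 - 28\right) \left(-1\right) = \left(-47\right) \left(-1\right) = 47$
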